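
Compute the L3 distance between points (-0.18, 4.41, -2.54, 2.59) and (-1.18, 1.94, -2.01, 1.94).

(Σ|x_i - y_i|^3)^(1/3) = (|-0.18 - (-1.18)|^3 + |4.41 - 1.94|^3 + |-2.54 - (-2.01)|^3 + |2.59 - 1.94|^3)^(1/3)
= (1^3 + 2.47^3 + 0.53^3 + 0.65^3)^(1/3) ≈ (1 + 15.0692 + 0.1489 + 0.2746)^(1/3) = (16.4927)^(1/3) ≈ 2.5454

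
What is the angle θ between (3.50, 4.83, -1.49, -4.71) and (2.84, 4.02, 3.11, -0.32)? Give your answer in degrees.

With u = (3.50, 4.83, -1.49, -4.71), v = (2.84, 4.02, 3.11, -0.32):
u·v = 3.5·2.84 + 4.83·4.02 + (-1.49)·3.11 + (-4.71)·(-0.32) = 9.94 + 19.4166 + (-4.6339) + 1.5072 = 26.2299.
|u| = √(3.5² + 4.83² + (-1.49)² + (-4.71)²) = √(12.25 + 23.3289 + 2.2201 + 22.1841) = √59.9831, |v| = √(2.84² + 4.02² + 3.11² + (-0.32)²) = √(8.0656 + 16.1604 + 9.6721 + 0.1024) = √34.0005.
cos θ = (u·v)/(|u||v|) = 26.2299/(√59.9831·√34.0005) ≈ 0.580817
θ = arccos(0.580817) ≈ 54.49°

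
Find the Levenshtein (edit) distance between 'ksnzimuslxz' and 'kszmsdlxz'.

Let D[i][j] be the edit distance between the first i characters of 'ksnzimuslxz' and the first j characters of 'kszmsdlxz', with D[i][0] = i, D[0][j] = j, and D[i][j] = D[i-1][j-1] if the characters match, else 1 + min(D[i-1][j], D[i][j-1], D[i-1][j-1]). Filling the table (rows: prefixes of 'ksnzimuslxz', columns: prefixes of 'kszmsdlxz'):
     ε  k  s  z  m  s  d  l  x  z
  ε  0  1  2  3  4  5  6  7  8  9
  k  1  0  1  2  3  4  5  6  7  8
  s  2  1  0  1  2  3  4  5  6  7
  n  3  2  1  1  2  3  4  5  6  7
  z  4  3  2  1  2  3  4  5  6  6
  i  5  4  3  2  2  3  4  5  6  7
  m  6  5  4  3  2  3  4  5  6  7
  u  7  6  5  4  3  3  4  5  6  7
  s  8  7  6  5  4  3  4  5  6  7
  l  9  8  7  6  5  4  4  4  5  6
  x 10  9  8  7  6  5  5  5  4  5
  z 11 10  9  8  7  6  6  6  5  4
The bottom-right entry gives D[11][9] = 4, so no sequence of fewer than 4 edits works. Backtracking through the table gives one optimal edit sequence (4 edits):
  ksnzimuslxz → kszimuslxz (del n @3)
  kszimuslxz → kszmuslxz (del i @4)
  kszmuslxz → kszmsslxz (sub u→s @5)
  kszmsslxz → kszmsdlxz (sub s→d @6)
Edit distance = 4.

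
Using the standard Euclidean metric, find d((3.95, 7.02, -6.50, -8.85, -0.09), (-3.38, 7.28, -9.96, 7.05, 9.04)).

√(Σ(x_i - y_i)²) = √((3.95 - (-3.38))² + (7.02 - 7.28)² + (-6.5 - (-9.96))² + (-8.85 - 7.05)² + (-0.09 - 9.04)²)
= √(7.33² + (-0.26)² + 3.46² + (-15.9)² + (-9.13)²) = √(53.7289 + 0.0676 + 11.9716 + 252.81 + 83.3569) = √401.935 ≈ 20.0483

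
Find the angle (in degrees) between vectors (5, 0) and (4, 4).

With u = (5, 0), v = (4, 4):
u·v = 5·4 + 0·4 = 20 + 0 = 20.
|u| = √(5² + 0²) = √25, |v| = √(4² + 4²) = √32, so |u||v| = √(25·32) = √800.
cos θ = (u·v)/(|u||v|) = 20/√800 ≈ 0.707107
θ = arccos(0.707107) ≈ 45°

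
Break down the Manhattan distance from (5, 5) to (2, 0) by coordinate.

Σ|x_i - y_i| = |5 - 2| + |5 - 0| = 3 + 5 = 8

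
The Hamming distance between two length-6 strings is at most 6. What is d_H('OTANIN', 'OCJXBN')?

Differing positions: 2, 3, 4, 5. Hamming distance = 4. The maximum possible Hamming distance for length-6 strings is 6, so d_H/6 = 4/6 ≈ 0.6667.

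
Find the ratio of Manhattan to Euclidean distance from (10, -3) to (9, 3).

L1 = |10 - 9| + |-3 - 3| = 1 + 6 = 7
L2 = √(1² + 6²) = √37 ≈ 6.0828
L1 ≥ L2 always (equality iff movement is along one axis); L1 > L2 here.
Ratio L1/L2 = 7/√37 ≈ 1.1508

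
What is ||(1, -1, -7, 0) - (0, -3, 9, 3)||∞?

max(|x_i - y_i|) = max(|1 - 0|, |-1 - (-3)|, |-7 - 9|, |0 - 3|) = max(1, 2, 16, 3) = 16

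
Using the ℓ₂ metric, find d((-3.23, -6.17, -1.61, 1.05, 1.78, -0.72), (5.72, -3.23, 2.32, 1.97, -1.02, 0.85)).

√(Σ(x_i - y_i)²) = √((-3.23 - 5.72)² + (-6.17 - (-3.23))² + (-1.61 - 2.32)² + (1.05 - 1.97)² + (1.78 - (-1.02))² + (-0.72 - 0.85)²)
= √((-8.95)² + (-2.94)² + (-3.93)² + (-0.92)² + 2.8² + (-1.57)²) = √(80.1025 + 8.6436 + 15.4449 + 0.8464 + 7.84 + 2.4649) = √115.3423 ≈ 10.7398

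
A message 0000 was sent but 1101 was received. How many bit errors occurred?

Differing positions: 1, 2, 4. Hamming distance = 3.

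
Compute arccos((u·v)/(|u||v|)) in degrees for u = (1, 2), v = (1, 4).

With u = (1, 2), v = (1, 4):
u·v = 1·1 + 2·4 = 1 + 8 = 9.
|u| = √(1² + 2²) = √5, |v| = √(1² + 4²) = √17, so |u||v| = √(5·17) = √85.
cos θ = (u·v)/(|u||v|) = 9/√85 ≈ 0.976187
θ = arccos(0.976187) ≈ 12.53°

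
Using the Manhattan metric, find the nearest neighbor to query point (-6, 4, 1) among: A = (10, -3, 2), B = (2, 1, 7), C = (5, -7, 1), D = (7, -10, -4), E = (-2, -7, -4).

Distances: d(A) = 24, d(B) = 17, d(C) = 22, d(D) = 32, d(E) = 20. Nearest: B = (2, 1, 7) with distance 17.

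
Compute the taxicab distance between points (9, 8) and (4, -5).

Σ|x_i - y_i| = |9 - 4| + |8 - (-5)| = 5 + 13 = 18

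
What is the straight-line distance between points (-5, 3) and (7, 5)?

√(Σ(x_i - y_i)²) = √((-5 - 7)² + (3 - 5)²)
= √((-12)² + (-2)²) = √(144 + 4) = √148 ≈ 12.1655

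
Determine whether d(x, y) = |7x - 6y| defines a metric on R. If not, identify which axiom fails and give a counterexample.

No. d fails symmetry: d(8, 4) = |7·8 - 6·4| = |32| = 32, but d(4, 8) = |7·4 - 6·8| = |-20| = 20. Since 32 ≠ 20, d(x,y) ≠ d(y,x) in general.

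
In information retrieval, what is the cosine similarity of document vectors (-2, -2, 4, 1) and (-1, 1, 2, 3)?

With u = (-2, -2, 4, 1), v = (-1, 1, 2, 3):
u·v = (-2)·(-1) + (-2)·1 + 4·2 + 1·3 = 2 + (-2) + 8 + 3 = 11.
|u| = √((-2)² + (-2)² + 4² + 1²) = √25, |v| = √((-1)² + 1² + 2² + 3²) = √15, so |u||v| = √(25·15) = √375.
cos θ = (u·v)/(|u||v|) = 11/√375 ≈ 0.568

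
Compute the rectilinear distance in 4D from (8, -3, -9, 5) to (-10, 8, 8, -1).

Σ|x_i - y_i| = |8 - (-10)| + |-3 - 8| + |-9 - 8| + |5 - (-1)| = 18 + 11 + 17 + 6 = 52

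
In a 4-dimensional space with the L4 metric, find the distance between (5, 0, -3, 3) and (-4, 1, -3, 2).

(Σ|x_i - y_i|^4)^(1/4) = (|5 - (-4)|^4 + |0 - 1|^4 + |-3 - (-3)|^4 + |3 - 2|^4)^(1/4)
= (9^4 + 1^4 + 0^4 + 1^4)^(1/4) = (6561 + 1 + 0 + 1)^(1/4) = (6563)^(1/4) ≈ 9.0007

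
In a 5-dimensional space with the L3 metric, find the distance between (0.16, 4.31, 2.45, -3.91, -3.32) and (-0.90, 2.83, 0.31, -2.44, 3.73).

(Σ|x_i - y_i|^3)^(1/3) = (|0.16 - (-0.9)|^3 + |4.31 - 2.83|^3 + |2.45 - 0.31|^3 + |-3.91 - (-2.44)|^3 + |-3.32 - 3.73|^3)^(1/3)
= (1.06^3 + 1.48^3 + 2.14^3 + 1.47^3 + 7.05^3)^(1/3) ≈ (1.191 + 3.2418 + 9.8003 + 3.1765 + 350.4026)^(1/3) = (367.8122)^(1/3) ≈ 7.1649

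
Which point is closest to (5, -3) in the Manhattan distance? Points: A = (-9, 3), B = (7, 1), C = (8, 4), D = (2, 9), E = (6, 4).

Distances: d(A) = 20, d(B) = 6, d(C) = 10, d(D) = 15, d(E) = 8. Nearest: B = (7, 1) with distance 6.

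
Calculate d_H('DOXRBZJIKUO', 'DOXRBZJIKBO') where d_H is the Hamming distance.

Differing positions: 10. Hamming distance = 1.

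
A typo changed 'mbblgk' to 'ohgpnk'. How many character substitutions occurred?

Differing positions: 1, 2, 3, 4, 5. Hamming distance = 5.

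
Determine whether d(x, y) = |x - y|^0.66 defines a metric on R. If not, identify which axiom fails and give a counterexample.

Yes. With 0 < p = 0.66 ≤ 1, d(x,y) = |x-y|^0.66 is a metric on R. Non-negativity and symmetry are immediate; |x-y|^0.66 = 0 ⟺ |x-y| = 0 ⟺ x = y. For the triangle inequality, the function t ↦ t^0.66 is subadditive on [0,∞) when p ≤ 1, so |x-z|^0.66 ≤ (|x-y| + |y-z|)^0.66 ≤ |x-y|^0.66 + |y-z|^0.66.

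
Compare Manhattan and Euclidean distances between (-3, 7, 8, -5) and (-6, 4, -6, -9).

L1 = |-3 - (-6)| + |7 - 4| + |8 - (-6)| + |-5 - (-9)| = 3 + 3 + 14 + 4 = 24
L2 = √(3² + 3² + 14² + 4²) = √230 ≈ 15.1658
L1 ≥ L2 always (equality iff movement is along one axis); L1 > L2 here.
Ratio L1/L2 = 24/√230 ≈ 1.5825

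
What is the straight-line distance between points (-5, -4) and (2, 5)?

√(Σ(x_i - y_i)²) = √((-5 - 2)² + (-4 - 5)²)
= √((-7)² + (-9)²) = √(49 + 81) = √130 ≈ 11.4018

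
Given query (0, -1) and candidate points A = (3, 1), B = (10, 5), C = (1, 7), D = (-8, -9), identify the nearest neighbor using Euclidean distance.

Distances: d(A) ≈ 3.6056, d(B) ≈ 11.6619, d(C) ≈ 8.0623, d(D) ≈ 11.3137. Nearest: A = (3, 1) with distance 3.6056.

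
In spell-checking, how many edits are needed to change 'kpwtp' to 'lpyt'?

Let D[i][j] be the edit distance between the first i characters of 'kpwtp' and the first j characters of 'lpyt', with D[i][0] = i, D[0][j] = j, and D[i][j] = D[i-1][j-1] if the characters match, else 1 + min(D[i-1][j], D[i][j-1], D[i-1][j-1]). Filling the table (rows: prefixes of 'kpwtp', columns: prefixes of 'lpyt'):
     ε  l  p  y  t
  ε  0  1  2  3  4
  k  1  1  2  3  4
  p  2  2  1  2  3
  w  3  3  2  2  3
  t  4  4  3  3  2
  p  5  5  4  4  3
The bottom-right entry gives D[5][4] = 3, so no sequence of fewer than 3 edits works. Backtracking through the table gives one optimal edit sequence (3 edits):
  kpwtp → lpwtp (sub k→l @1)
  lpwtp → lpytp (sub w→y @3)
  lpytp → lpyt (del p @5)
Edit distance = 3.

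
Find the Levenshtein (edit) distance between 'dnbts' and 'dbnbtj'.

Let D[i][j] be the edit distance between the first i characters of 'dnbts' and the first j characters of 'dbnbtj', with D[i][0] = i, D[0][j] = j, and D[i][j] = D[i-1][j-1] if the characters match, else 1 + min(D[i-1][j], D[i][j-1], D[i-1][j-1]). Filling the table (rows: prefixes of 'dnbts', columns: prefixes of 'dbnbtj'):
     ε  d  b  n  b  t  j
  ε  0  1  2  3  4  5  6
  d  1  0  1  2  3  4  5
  n  2  1  1  1  2  3  4
  b  3  2  1  2  1  2  3
  t  4  3  2  2  2  1  2
  s  5  4  3  3  3  2  2
The bottom-right entry gives D[5][6] = 2, so no sequence of fewer than 2 edits works. Backtracking through the table gives one optimal edit sequence (2 edits):
  dnbts → dbnbts (ins b @2)
  dbnbts → dbnbtj (sub s→j @6)
Edit distance = 2.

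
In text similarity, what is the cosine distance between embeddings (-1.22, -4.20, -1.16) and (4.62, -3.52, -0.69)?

With u = (-1.22, -4.20, -1.16), v = (4.62, -3.52, -0.69):
u·v = (-1.22)·4.62 + (-4.2)·(-3.52) + (-1.16)·(-0.69) = (-5.6364) + 14.784 + 0.8004 = 9.948.
|u| = √((-1.22)² + (-4.2)² + (-1.16)²) = √(1.4884 + 17.64 + 1.3456) = √20.474, |v| = √(4.62² + (-3.52)² + (-0.69)²) = √(21.3444 + 12.3904 + 0.4761) = √34.2109.
cos θ = (u·v)/(|u||v|) = 9.948/(√20.474·√34.2109) ≈ 0.3759
Cosine distance = 1 - cos θ ≈ 1 - 0.3759 = 0.6241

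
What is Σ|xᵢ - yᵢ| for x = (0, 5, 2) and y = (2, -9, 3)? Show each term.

Σ|x_i - y_i| = |0 - 2| + |5 - (-9)| + |2 - 3| = 2 + 14 + 1 = 17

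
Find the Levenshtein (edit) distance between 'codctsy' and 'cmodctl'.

Let D[i][j] be the edit distance between the first i characters of 'codctsy' and the first j characters of 'cmodctl', with D[i][0] = i, D[0][j] = j, and D[i][j] = D[i-1][j-1] if the characters match, else 1 + min(D[i-1][j], D[i][j-1], D[i-1][j-1]). Filling the table (rows: prefixes of 'codctsy', columns: prefixes of 'cmodctl'):
     ε  c  m  o  d  c  t  l
  ε  0  1  2  3  4  5  6  7
  c  1  0  1  2  3  4  5  6
  o  2  1  1  1  2  3  4  5
  d  3  2  2  2  1  2  3  4
  c  4  3  3  3  2  1  2  3
  t  5  4  4  4  3  2  1  2
  s  6  5  5  5  4  3  2  2
  y  7  6  6  6  5  4  3  3
The bottom-right entry gives D[7][7] = 3, so no sequence of fewer than 3 edits works. Backtracking through the table gives one optimal edit sequence (3 edits):
  codctsy → cmodctsy (ins m @2)
  cmodctsy → cmodcty (del s @7)
  cmodcty → cmodctl (sub y→l @7)
Edit distance = 3.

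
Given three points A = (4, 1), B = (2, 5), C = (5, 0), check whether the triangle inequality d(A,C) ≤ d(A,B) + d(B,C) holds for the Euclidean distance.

d(A,B) = √(2² + 4²) = √20 ≈ 4.4721, d(B,C) = √(3² + 5²) = √34 ≈ 5.831, d(A,C) = √(1² + 1²) = √2 ≈ 1.4142.
d(A,C) ≈ 1.4142 ≤ 4.4721 + 5.831 = 10.3031. Triangle inequality is satisfied.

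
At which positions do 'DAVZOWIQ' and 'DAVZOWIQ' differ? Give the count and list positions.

Differing positions: none. Hamming distance = 0.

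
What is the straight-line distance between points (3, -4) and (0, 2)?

√(Σ(x_i - y_i)²) = √((3 - 0)² + (-4 - 2)²)
= √(3² + (-6)²) = √(9 + 36) = √45 ≈ 6.7082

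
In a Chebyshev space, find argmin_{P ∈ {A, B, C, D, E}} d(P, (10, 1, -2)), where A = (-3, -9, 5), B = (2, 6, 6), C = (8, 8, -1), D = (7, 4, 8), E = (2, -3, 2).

Distances: d(A) = 13, d(B) = 8, d(C) = 7, d(D) = 10, d(E) = 8. Nearest: C = (8, 8, -1) with distance 7.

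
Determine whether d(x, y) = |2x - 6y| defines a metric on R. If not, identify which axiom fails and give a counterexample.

No. d fails symmetry: d(2, 6) = |2·2 - 6·6| = |-32| = 32, but d(6, 2) = |2·6 - 6·2| = |0| = 0. Since 32 ≠ 0, d(x,y) ≠ d(y,x) in general.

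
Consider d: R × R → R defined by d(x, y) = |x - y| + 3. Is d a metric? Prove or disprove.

No. d fails identity of indiscernibles (specifically d(x,x) = 0): d(8, 8) = |8 - 8| + 3 = 0 + 3 = 3 ≠ 0.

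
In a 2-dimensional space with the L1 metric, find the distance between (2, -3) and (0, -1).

Σ|x_i - y_i| = |2 - 0| + |-3 - (-1)| = 2 + 2 = 4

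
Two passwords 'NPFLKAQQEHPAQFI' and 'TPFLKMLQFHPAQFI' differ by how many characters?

Differing positions: 1, 6, 7, 9. Hamming distance = 4.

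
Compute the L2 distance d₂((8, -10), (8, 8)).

√(Σ(x_i - y_i)²) = √((8 - 8)² + (-10 - 8)²)
= √(0² + (-18)²) = √(0 + 324) = √324 = 18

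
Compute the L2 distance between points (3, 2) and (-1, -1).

(Σ|x_i - y_i|^2)^(1/2) = (|3 - (-1)|^2 + |2 - (-1)|^2)^(1/2)
= (4^2 + 3^2)^(1/2) = (16 + 9)^(1/2) = (25)^(1/2) = 5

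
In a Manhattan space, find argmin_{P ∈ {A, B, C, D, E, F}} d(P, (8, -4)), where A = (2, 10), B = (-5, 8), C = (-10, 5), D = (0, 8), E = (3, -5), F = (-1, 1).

Distances: d(A) = 20, d(B) = 25, d(C) = 27, d(D) = 20, d(E) = 6, d(F) = 14. Nearest: E = (3, -5) with distance 6.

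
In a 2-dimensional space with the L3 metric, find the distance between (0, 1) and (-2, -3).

(Σ|x_i - y_i|^3)^(1/3) = (|0 - (-2)|^3 + |1 - (-3)|^3)^(1/3)
= (2^3 + 4^3)^(1/3) = (8 + 64)^(1/3) = (72)^(1/3) ≈ 4.1602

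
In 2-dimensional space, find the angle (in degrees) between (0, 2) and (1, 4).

With u = (0, 2), v = (1, 4):
u·v = 0·1 + 2·4 = 0 + 8 = 8.
|u| = √(0² + 2²) = √4, |v| = √(1² + 4²) = √17, so |u||v| = √(4·17) = √68.
cos θ = (u·v)/(|u||v|) = 8/√68 ≈ 0.970143
θ = arccos(0.970143) ≈ 14.04°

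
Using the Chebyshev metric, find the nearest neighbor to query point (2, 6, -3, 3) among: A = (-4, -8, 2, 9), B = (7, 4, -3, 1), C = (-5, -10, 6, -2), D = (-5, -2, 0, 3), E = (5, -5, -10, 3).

Distances: d(A) = 14, d(B) = 5, d(C) = 16, d(D) = 8, d(E) = 11. Nearest: B = (7, 4, -3, 1) with distance 5.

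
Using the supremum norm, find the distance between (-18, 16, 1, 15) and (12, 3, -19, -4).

max(|x_i - y_i|) = max(|-18 - 12|, |16 - 3|, |1 - (-19)|, |15 - (-4)|) = max(30, 13, 20, 19) = 30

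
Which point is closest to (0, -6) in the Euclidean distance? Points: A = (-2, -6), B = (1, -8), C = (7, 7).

Distances: d(A) = 2, d(B) ≈ 2.2361, d(C) ≈ 14.7648. Nearest: A = (-2, -6) with distance 2.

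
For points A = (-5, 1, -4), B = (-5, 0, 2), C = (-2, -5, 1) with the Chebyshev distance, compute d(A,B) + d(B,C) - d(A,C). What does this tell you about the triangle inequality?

d(A,B) = max(0, 1, 6) = 6, d(B,C) = max(3, 5, 1) = 5, d(A,C) = max(3, 6, 5) = 6.
d(A,B) + d(B,C) - d(A,C) = 6 + 5 - 6 = 11 - 6 = 5. This is ≥ 0, so the triangle inequality holds for these points.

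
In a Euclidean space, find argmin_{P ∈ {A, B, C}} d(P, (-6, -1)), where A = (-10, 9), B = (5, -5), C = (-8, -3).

Distances: d(A) ≈ 10.7703, d(B) ≈ 11.7047, d(C) ≈ 2.8284. Nearest: C = (-8, -3) with distance 2.8284.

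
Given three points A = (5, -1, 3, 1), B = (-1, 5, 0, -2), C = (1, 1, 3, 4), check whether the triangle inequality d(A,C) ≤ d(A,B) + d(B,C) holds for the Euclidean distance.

d(A,B) = √(6² + 6² + 3² + 3²) = √90 ≈ 9.4868, d(B,C) = √(2² + 4² + 3² + 6²) = √65 ≈ 8.0623, d(A,C) = √(4² + 2² + 0² + 3²) = √29 ≈ 5.3852.
d(A,C) ≈ 5.3852 ≤ 9.4868 + 8.0623 = 17.5491. Triangle inequality is satisfied.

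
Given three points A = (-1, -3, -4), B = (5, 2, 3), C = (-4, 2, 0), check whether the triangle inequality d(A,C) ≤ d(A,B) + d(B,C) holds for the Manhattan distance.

d(A,B) = 6 + 5 + 7 = 18, d(B,C) = 9 + 0 + 3 = 12, d(A,C) = 3 + 5 + 4 = 12.
d(A,C) = 12 ≤ 18 + 12 = 30. Triangle inequality is satisfied.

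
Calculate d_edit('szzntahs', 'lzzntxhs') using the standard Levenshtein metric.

Let D[i][j] be the edit distance between the first i characters of 'szzntahs' and the first j characters of 'lzzntxhs', with D[i][0] = i, D[0][j] = j, and D[i][j] = D[i-1][j-1] if the characters match, else 1 + min(D[i-1][j], D[i][j-1], D[i-1][j-1]). Filling the table (rows: prefixes of 'szzntahs', columns: prefixes of 'lzzntxhs'):
     ε  l  z  z  n  t  x  h  s
  ε  0  1  2  3  4  5  6  7  8
  s  1  1  2  3  4  5  6  7  7
  z  2  2  1  2  3  4  5  6  7
  z  3  3  2  1  2  3  4  5  6
  n  4  4  3  2  1  2  3  4  5
  t  5  5  4  3  2  1  2  3  4
  a  6  6  5  4  3  2  2  3  4
  h  7  7  6  5  4  3  3  2  3
  s  8  8  7  6  5  4  4  3  2
The bottom-right entry gives D[8][8] = 2, so no sequence of fewer than 2 edits works. Backtracking through the table gives one optimal edit sequence (2 edits):
  szzntahs → lzzntahs (sub s→l @1)
  lzzntahs → lzzntxhs (sub a→x @6)
Edit distance = 2.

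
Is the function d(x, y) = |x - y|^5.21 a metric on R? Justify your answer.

No. d(x,y) = |x-y|^5.21 fails the triangle inequality since p = 5.21 > 1. Counterexample: x = 2, y = 12, z = 18. d(x,z) = |2 - 18|^5.21 = 16^5.21 ≈ 1877003.6175, but d(x,y) + d(y,z) = 10^5.21 + 6^5.21 ≈ 162181.0097 + 11328.3854 = 173509.3951. Since 1877003.6175 > 173509.3951, the triangle inequality is violated.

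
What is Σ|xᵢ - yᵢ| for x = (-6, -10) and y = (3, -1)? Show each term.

Σ|x_i - y_i| = |-6 - 3| + |-10 - (-1)| = 9 + 9 = 18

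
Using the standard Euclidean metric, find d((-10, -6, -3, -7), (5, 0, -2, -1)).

√(Σ(x_i - y_i)²) = √((-10 - 5)² + (-6 - 0)² + (-3 - (-2))² + (-7 - (-1))²)
= √((-15)² + (-6)² + (-1)² + (-6)²) = √(225 + 36 + 1 + 36) = √298 ≈ 17.2627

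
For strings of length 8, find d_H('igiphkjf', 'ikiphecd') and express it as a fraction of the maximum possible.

Differing positions: 2, 6, 7, 8. Hamming distance = 4. The maximum possible Hamming distance for length-8 strings is 8, so d_H/8 = 4/8 = 0.5.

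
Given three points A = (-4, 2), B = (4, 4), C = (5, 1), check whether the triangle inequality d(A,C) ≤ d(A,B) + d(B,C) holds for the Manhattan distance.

d(A,B) = 8 + 2 = 10, d(B,C) = 1 + 3 = 4, d(A,C) = 9 + 1 = 10.
d(A,C) = 10 ≤ 10 + 4 = 14. Triangle inequality is satisfied.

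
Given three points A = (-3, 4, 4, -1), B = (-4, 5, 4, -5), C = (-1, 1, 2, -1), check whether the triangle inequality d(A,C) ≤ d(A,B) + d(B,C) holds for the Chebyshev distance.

d(A,B) = max(1, 1, 0, 4) = 4, d(B,C) = max(3, 4, 2, 4) = 4, d(A,C) = max(2, 3, 2, 0) = 3.
d(A,C) = 3 ≤ 4 + 4 = 8. Triangle inequality is satisfied.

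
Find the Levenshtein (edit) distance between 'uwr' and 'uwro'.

Let D[i][j] be the edit distance between the first i characters of 'uwr' and the first j characters of 'uwro', with D[i][0] = i, D[0][j] = j, and D[i][j] = D[i-1][j-1] if the characters match, else 1 + min(D[i-1][j], D[i][j-1], D[i-1][j-1]). Filling the table (rows: prefixes of 'uwr', columns: prefixes of 'uwro'):
     ε  u  w  r  o
  ε  0  1  2  3  4
  u  1  0  1  2  3
  w  2  1  0  1  2
  r  3  2  1  0  1
The bottom-right entry gives D[3][4] = 1, so no sequence of fewer than 1 edit works. Backtracking through the table gives one optimal edit sequence (1 edit):
  uwr → uwro (ins o @4)
Edit distance = 1.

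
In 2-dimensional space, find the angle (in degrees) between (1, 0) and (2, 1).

With u = (1, 0), v = (2, 1):
u·v = 1·2 + 0·1 = 2 + 0 = 2.
|u| = √(1² + 0²) = √1, |v| = √(2² + 1²) = √5, so |u||v| = √(1·5) = √5.
cos θ = (u·v)/(|u||v|) = 2/√5 ≈ 0.894427
θ = arccos(0.894427) ≈ 26.57°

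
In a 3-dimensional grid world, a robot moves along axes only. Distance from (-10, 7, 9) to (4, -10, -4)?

Σ|x_i - y_i| = |-10 - 4| + |7 - (-10)| + |9 - (-4)| = 14 + 17 + 13 = 44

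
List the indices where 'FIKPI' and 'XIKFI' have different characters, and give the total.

Differing positions: 1, 4. Hamming distance = 2.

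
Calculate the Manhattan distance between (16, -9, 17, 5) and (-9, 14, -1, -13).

Σ|x_i - y_i| = |16 - (-9)| + |-9 - 14| + |17 - (-1)| + |5 - (-13)| = 25 + 23 + 18 + 18 = 84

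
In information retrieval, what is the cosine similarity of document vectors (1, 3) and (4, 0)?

With u = (1, 3), v = (4, 0):
u·v = 1·4 + 3·0 = 4 + 0 = 4.
|u| = √(1² + 3²) = √10, |v| = √(4² + 0²) = √16, so |u||v| = √(10·16) = √160.
cos θ = (u·v)/(|u||v|) = 4/√160 ≈ 0.3162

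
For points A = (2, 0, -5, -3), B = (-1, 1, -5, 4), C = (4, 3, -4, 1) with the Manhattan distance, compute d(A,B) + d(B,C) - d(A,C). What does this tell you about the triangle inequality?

d(A,B) = 3 + 1 + 0 + 7 = 11, d(B,C) = 5 + 2 + 1 + 3 = 11, d(A,C) = 2 + 3 + 1 + 4 = 10.
d(A,B) + d(B,C) - d(A,C) = 11 + 11 - 10 = 22 - 10 = 12. This is ≥ 0, so the triangle inequality holds for these points.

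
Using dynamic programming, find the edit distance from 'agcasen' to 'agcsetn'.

Let D[i][j] be the edit distance between the first i characters of 'agcasen' and the first j characters of 'agcsetn', with D[i][0] = i, D[0][j] = j, and D[i][j] = D[i-1][j-1] if the characters match, else 1 + min(D[i-1][j], D[i][j-1], D[i-1][j-1]). Filling the table (rows: prefixes of 'agcasen', columns: prefixes of 'agcsetn'):
     ε  a  g  c  s  e  t  n
  ε  0  1  2  3  4  5  6  7
  a  1  0  1  2  3  4  5  6
  g  2  1  0  1  2  3  4  5
  c  3  2  1  0  1  2  3  4
  a  4  3  2  1  1  2  3  4
  s  5  4  3  2  1  2  3  4
  e  6  5  4  3  2  1  2  3
  n  7  6  5  4  3  2  2  2
The bottom-right entry gives D[7][7] = 2, so no sequence of fewer than 2 edits works. Backtracking through the table gives one optimal edit sequence (2 edits):
  agcasen → agcsen (del a @4)
  agcsen → agcsetn (ins t @6)
Edit distance = 2.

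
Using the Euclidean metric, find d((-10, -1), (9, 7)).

√(Σ(x_i - y_i)²) = √((-10 - 9)² + (-1 - 7)²)
= √((-19)² + (-8)²) = √(361 + 64) = √425 ≈ 20.6155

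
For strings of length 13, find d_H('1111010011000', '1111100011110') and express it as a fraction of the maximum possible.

Differing positions: 5, 6, 11, 12. Hamming distance = 4. The maximum possible Hamming distance for length-13 strings is 13, so d_H/13 = 4/13 ≈ 0.3077.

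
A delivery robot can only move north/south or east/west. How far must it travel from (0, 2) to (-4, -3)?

Σ|x_i - y_i| = |0 - (-4)| + |2 - (-3)| = 4 + 5 = 9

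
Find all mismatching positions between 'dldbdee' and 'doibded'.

Differing positions: 2, 3, 7. Hamming distance = 3.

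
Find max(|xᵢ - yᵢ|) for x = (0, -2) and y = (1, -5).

max(|x_i - y_i|) = max(|0 - 1|, |-2 - (-5)|) = max(1, 3) = 3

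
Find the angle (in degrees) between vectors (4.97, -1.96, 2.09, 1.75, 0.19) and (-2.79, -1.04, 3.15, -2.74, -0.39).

With u = (4.97, -1.96, 2.09, 1.75, 0.19), v = (-2.79, -1.04, 3.15, -2.74, -0.39):
u·v = 4.97·(-2.79) + (-1.96)·(-1.04) + 2.09·3.15 + 1.75·(-2.74) + 0.19·(-0.39) = (-13.8663) + 2.0384 + 6.5835 + (-4.795) + (-0.0741) = -10.1135.
|u| = √(4.97² + (-1.96)² + 2.09² + 1.75² + 0.19²) = √(24.7009 + 3.8416 + 4.3681 + 3.0625 + 0.0361) = √36.0092, |v| = √((-2.79)² + (-1.04)² + 3.15² + (-2.74)² + (-0.39)²) = √(7.7841 + 1.0816 + 9.9225 + 7.5076 + 0.1521) = √26.4479.
cos θ = (u·v)/(|u||v|) = -10.1135/(√36.0092·√26.4479) ≈ -0.327717
θ = arccos(-0.327717) ≈ 109.13°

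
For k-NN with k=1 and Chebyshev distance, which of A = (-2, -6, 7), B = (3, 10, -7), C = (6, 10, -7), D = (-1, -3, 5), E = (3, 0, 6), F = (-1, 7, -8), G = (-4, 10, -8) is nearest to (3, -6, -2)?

Distances: d(A) = 9, d(B) = 16, d(C) = 16, d(D) = 7, d(E) = 8, d(F) = 13, d(G) = 16. Nearest: D = (-1, -3, 5) with distance 7.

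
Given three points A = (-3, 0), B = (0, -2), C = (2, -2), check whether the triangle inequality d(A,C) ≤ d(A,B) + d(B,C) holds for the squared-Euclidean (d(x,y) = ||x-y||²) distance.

d(A,B) = 3² + 2² = 13, d(B,C) = 2² + 0² = 4, d(A,C) = 5² + 2² = 29.
d(A,C) = 29 > 13 + 4 = 17. Triangle inequality is VIOLATED. (Squared-Euclidean is not a metric — this is a counterexample.)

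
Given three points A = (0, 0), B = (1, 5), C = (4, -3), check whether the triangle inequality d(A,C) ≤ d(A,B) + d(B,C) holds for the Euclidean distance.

d(A,B) = √(1² + 5²) = √26 ≈ 5.099, d(B,C) = √(3² + 8²) = √73 ≈ 8.544, d(A,C) = √(4² + 3²) = √25 = 5.
d(A,C) = 5 ≤ 5.099 + 8.544 = 13.643. Triangle inequality is satisfied.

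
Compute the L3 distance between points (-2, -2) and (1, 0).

(Σ|x_i - y_i|^3)^(1/3) = (|-2 - 1|^3 + |-2 - 0|^3)^(1/3)
= (3^3 + 2^3)^(1/3) = (27 + 8)^(1/3) = (35)^(1/3) ≈ 3.2711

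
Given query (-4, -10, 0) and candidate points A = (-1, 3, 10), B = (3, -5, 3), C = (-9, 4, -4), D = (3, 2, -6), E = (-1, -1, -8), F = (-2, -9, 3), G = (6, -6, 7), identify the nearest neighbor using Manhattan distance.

Distances: d(A) = 26, d(B) = 15, d(C) = 23, d(D) = 25, d(E) = 20, d(F) = 6, d(G) = 21. Nearest: F = (-2, -9, 3) with distance 6.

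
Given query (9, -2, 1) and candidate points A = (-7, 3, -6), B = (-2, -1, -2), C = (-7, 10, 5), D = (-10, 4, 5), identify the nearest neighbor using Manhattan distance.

Distances: d(A) = 28, d(B) = 15, d(C) = 32, d(D) = 29. Nearest: B = (-2, -1, -2) with distance 15.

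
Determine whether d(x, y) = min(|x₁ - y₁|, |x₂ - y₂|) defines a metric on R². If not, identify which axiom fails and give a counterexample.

No. d fails identity of indiscernibles: take x = (5, 0) and y = (5, 6). Then d(x,y) = min(|5 - 5|, |0 - 6|) = min(0, 6) = 0, yet x ≠ y.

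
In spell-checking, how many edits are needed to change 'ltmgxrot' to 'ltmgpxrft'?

Let D[i][j] be the edit distance between the first i characters of 'ltmgxrot' and the first j characters of 'ltmgpxrft', with D[i][0] = i, D[0][j] = j, and D[i][j] = D[i-1][j-1] if the characters match, else 1 + min(D[i-1][j], D[i][j-1], D[i-1][j-1]). Filling the table (rows: prefixes of 'ltmgxrot', columns: prefixes of 'ltmgpxrft'):
     ε  l  t  m  g  p  x  r  f  t
  ε  0  1  2  3  4  5  6  7  8  9
  l  1  0  1  2  3  4  5  6  7  8
  t  2  1  0  1  2  3  4  5  6  7
  m  3  2  1  0  1  2  3  4  5  6
  g  4  3  2  1  0  1  2  3  4  5
  x  5  4  3  2  1  1  1  2  3  4
  r  6  5  4  3  2  2  2  1  2  3
  o  7  6  5  4  3  3  3  2  2  3
  t  8  7  6  5  4  4  4  3  3  2
The bottom-right entry gives D[8][9] = 2, so no sequence of fewer than 2 edits works. Backtracking through the table gives one optimal edit sequence (2 edits):
  ltmgxrot → ltmgpxrot (ins p @5)
  ltmgpxrot → ltmgpxrft (sub o→f @8)
Edit distance = 2.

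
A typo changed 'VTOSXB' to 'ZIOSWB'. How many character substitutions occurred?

Differing positions: 1, 2, 5. Hamming distance = 3.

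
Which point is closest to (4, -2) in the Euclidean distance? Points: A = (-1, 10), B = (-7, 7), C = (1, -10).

Distances: d(A) = 13, d(B) ≈ 14.2127, d(C) ≈ 8.544. Nearest: C = (1, -10) with distance 8.544.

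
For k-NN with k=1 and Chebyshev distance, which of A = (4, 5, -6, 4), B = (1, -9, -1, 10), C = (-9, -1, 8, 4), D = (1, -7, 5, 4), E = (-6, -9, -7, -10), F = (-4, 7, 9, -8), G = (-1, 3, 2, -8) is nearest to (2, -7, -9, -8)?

Distances: d(A) = 12, d(B) = 18, d(C) = 17, d(D) = 14, d(E) = 8, d(F) = 18, d(G) = 11. Nearest: E = (-6, -9, -7, -10) with distance 8.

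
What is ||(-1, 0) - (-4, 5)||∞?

max(|x_i - y_i|) = max(|-1 - (-4)|, |0 - 5|) = max(3, 5) = 5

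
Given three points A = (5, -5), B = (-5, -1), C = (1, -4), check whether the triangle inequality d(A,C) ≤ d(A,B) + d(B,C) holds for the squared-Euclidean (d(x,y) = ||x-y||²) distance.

d(A,B) = 10² + 4² = 116, d(B,C) = 6² + 3² = 45, d(A,C) = 4² + 1² = 17.
d(A,C) = 17 ≤ 116 + 45 = 161. Triangle inequality is satisfied.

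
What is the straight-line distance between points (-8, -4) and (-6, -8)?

√(Σ(x_i - y_i)²) = √((-8 - (-6))² + (-4 - (-8))²)
= √((-2)² + 4²) = √(4 + 16) = √20 ≈ 4.4721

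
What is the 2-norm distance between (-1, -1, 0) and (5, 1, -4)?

(Σ|x_i - y_i|^2)^(1/2) = (|-1 - 5|^2 + |-1 - 1|^2 + |0 - (-4)|^2)^(1/2)
= (6^2 + 2^2 + 4^2)^(1/2) = (36 + 4 + 16)^(1/2) = (56)^(1/2) ≈ 7.4833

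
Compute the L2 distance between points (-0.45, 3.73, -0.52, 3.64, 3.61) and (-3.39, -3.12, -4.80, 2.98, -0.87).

(Σ|x_i - y_i|^2)^(1/2) = (|-0.45 - (-3.39)|^2 + |3.73 - (-3.12)|^2 + |-0.52 - (-4.8)|^2 + |3.64 - 2.98|^2 + |3.61 - (-0.87)|^2)^(1/2)
= (2.94^2 + 6.85^2 + 4.28^2 + 0.66^2 + 4.48^2)^(1/2) = (8.6436 + 46.9225 + 18.3184 + 0.4356 + 20.0704)^(1/2) = (94.3905)^(1/2) ≈ 9.7155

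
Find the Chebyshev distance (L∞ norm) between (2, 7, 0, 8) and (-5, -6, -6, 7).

max(|x_i - y_i|) = max(|2 - (-5)|, |7 - (-6)|, |0 - (-6)|, |8 - 7|) = max(7, 13, 6, 1) = 13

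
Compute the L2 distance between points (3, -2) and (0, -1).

(Σ|x_i - y_i|^2)^(1/2) = (|3 - 0|^2 + |-2 - (-1)|^2)^(1/2)
= (3^2 + 1^2)^(1/2) = (9 + 1)^(1/2) = (10)^(1/2) ≈ 3.1623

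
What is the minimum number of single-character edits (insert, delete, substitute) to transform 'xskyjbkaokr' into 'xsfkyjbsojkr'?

Let D[i][j] be the edit distance between the first i characters of 'xskyjbkaokr' and the first j characters of 'xsfkyjbsojkr', with D[i][0] = i, D[0][j] = j, and D[i][j] = D[i-1][j-1] if the characters match, else 1 + min(D[i-1][j], D[i][j-1], D[i-1][j-1]). Filling the table (rows: prefixes of 'xskyjbkaokr', columns: prefixes of 'xsfkyjbsojkr'):
     ε  x  s  f  k  y  j  b  s  o  j  k  r
  ε  0  1  2  3  4  5  6  7  8  9 10 11 12
  x  1  0  1  2  3  4  5  6  7  8  9 10 11
  s  2  1  0  1  2  3  4  5  6  7  8  9 10
  k  3  2  1  1  1  2  3  4  5  6  7  8  9
  y  4  3  2  2  2  1  2  3  4  5  6  7  8
  j  5  4  3  3  3  2  1  2  3  4  5  6  7
  b  6  5  4  4  4  3  2  1  2  3  4  5  6
  k  7  6  5  5  4  4  3  2  2  3  4  4  5
  a  8  7  6  6  5  5  4  3  3  3  4  5  5
  o  9  8  7  7  6  6  5  4  4  3  4  5  6
  k 10  9  8  8  7  7  6  5  5  4  4  4  5
  r 11 10  9  9  8  8  7  6  6  5  5  5  4
The bottom-right entry gives D[11][12] = 4, so no sequence of fewer than 4 edits works. Backtracking through the table gives one optimal edit sequence (4 edits):
  xskyjbkaokr → xsfkyjbkaokr (ins f @3)
  xsfkyjbkaokr → xsfkyjbsaokr (sub k→s @8)
  xsfkyjbsaokr → xsfkyjbsookr (sub a→o @9)
  xsfkyjbsookr → xsfkyjbsojkr (sub o→j @10)
Edit distance = 4.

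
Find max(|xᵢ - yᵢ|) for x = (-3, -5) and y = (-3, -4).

max(|x_i - y_i|) = max(|-3 - (-3)|, |-5 - (-4)|) = max(0, 1) = 1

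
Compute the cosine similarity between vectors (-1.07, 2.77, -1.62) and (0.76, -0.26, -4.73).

With u = (-1.07, 2.77, -1.62), v = (0.76, -0.26, -4.73):
u·v = (-1.07)·0.76 + 2.77·(-0.26) + (-1.62)·(-4.73) = (-0.8132) + (-0.7202) + 7.6626 = 6.1292.
|u| = √((-1.07)² + 2.77² + (-1.62)²) = √(1.1449 + 7.6729 + 2.6244) = √11.4422, |v| = √(0.76² + (-0.26)² + (-4.73)²) = √(0.5776 + 0.0676 + 22.3729) = √23.0181.
cos θ = (u·v)/(|u||v|) = 6.1292/(√11.4422·√23.0181) ≈ 0.3777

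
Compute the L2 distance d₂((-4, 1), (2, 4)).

√(Σ(x_i - y_i)²) = √((-4 - 2)² + (1 - 4)²)
= √((-6)² + (-3)²) = √(36 + 9) = √45 ≈ 6.7082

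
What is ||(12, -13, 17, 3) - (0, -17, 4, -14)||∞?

max(|x_i - y_i|) = max(|12 - 0|, |-13 - (-17)|, |17 - 4|, |3 - (-14)|) = max(12, 4, 13, 17) = 17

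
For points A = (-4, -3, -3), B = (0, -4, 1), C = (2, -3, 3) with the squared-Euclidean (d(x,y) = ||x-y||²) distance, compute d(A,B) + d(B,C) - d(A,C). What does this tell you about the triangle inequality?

d(A,B) = 4² + 1² + 4² = 33, d(B,C) = 2² + 1² + 2² = 9, d(A,C) = 6² + 0² + 6² = 72.
d(A,B) + d(B,C) - d(A,C) = 33 + 9 - 72 = 42 - 72 = -30. This is < 0, so the triangle inequality FAILS for these points (squared-Euclidean is not a metric).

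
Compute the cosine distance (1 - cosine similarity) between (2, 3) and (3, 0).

With u = (2, 3), v = (3, 0):
u·v = 2·3 + 3·0 = 6 + 0 = 6.
|u| = √(2² + 3²) = √13, |v| = √(3² + 0²) = √9, so |u||v| = √(13·9) = √117.
cos θ = (u·v)/(|u||v|) = 6/√117 ≈ 0.5547
Cosine distance = 1 - cos θ ≈ 1 - 0.5547 = 0.4453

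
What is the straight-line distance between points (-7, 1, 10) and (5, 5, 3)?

√(Σ(x_i - y_i)²) = √((-7 - 5)² + (1 - 5)² + (10 - 3)²)
= √((-12)² + (-4)² + 7²) = √(144 + 16 + 49) = √209 ≈ 14.4568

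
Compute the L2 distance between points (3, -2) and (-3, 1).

(Σ|x_i - y_i|^2)^(1/2) = (|3 - (-3)|^2 + |-2 - 1|^2)^(1/2)
= (6^2 + 3^2)^(1/2) = (36 + 9)^(1/2) = (45)^(1/2) ≈ 6.7082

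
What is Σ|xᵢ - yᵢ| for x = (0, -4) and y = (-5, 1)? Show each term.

Σ|x_i - y_i| = |0 - (-5)| + |-4 - 1| = 5 + 5 = 10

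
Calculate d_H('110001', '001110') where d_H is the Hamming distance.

Differing positions: 1, 2, 3, 4, 5, 6. Hamming distance = 6.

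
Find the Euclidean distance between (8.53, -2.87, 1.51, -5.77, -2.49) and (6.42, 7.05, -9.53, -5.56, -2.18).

√(Σ(x_i - y_i)²) = √((8.53 - 6.42)² + (-2.87 - 7.05)² + (1.51 - (-9.53))² + (-5.77 - (-5.56))² + (-2.49 - (-2.18))²)
= √(2.11² + (-9.92)² + 11.04² + (-0.21)² + (-0.31)²) = √(4.4521 + 98.4064 + 121.8816 + 0.0441 + 0.0961) = √224.8803 ≈ 14.996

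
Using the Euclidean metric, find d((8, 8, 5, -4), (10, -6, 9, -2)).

√(Σ(x_i - y_i)²) = √((8 - 10)² + (8 - (-6))² + (5 - 9)² + (-4 - (-2))²)
= √((-2)² + 14² + (-4)² + (-2)²) = √(4 + 196 + 16 + 4) = √220 ≈ 14.8324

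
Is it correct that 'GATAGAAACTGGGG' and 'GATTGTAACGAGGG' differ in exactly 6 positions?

Differing positions: 4, 6, 10, 11. Hamming distance = 4, so the claim that d_H = 6 is false.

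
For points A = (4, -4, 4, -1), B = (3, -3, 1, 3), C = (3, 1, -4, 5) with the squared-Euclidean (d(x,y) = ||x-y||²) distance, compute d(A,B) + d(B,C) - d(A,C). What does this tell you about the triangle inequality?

d(A,B) = 1² + 1² + 3² + 4² = 27, d(B,C) = 0² + 4² + 5² + 2² = 45, d(A,C) = 1² + 5² + 8² + 6² = 126.
d(A,B) + d(B,C) - d(A,C) = 27 + 45 - 126 = 72 - 126 = -54. This is < 0, so the triangle inequality FAILS for these points (squared-Euclidean is not a metric).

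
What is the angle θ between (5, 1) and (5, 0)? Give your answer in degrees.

With u = (5, 1), v = (5, 0):
u·v = 5·5 + 1·0 = 25 + 0 = 25.
|u| = √(5² + 1²) = √26, |v| = √(5² + 0²) = √25, so |u||v| = √(26·25) = √650.
cos θ = (u·v)/(|u||v|) = 25/√650 ≈ 0.980581
θ = arccos(0.980581) ≈ 11.31°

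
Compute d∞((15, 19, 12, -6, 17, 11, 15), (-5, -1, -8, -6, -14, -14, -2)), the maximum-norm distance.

max(|x_i - y_i|) = max(|15 - (-5)|, |19 - (-1)|, |12 - (-8)|, |-6 - (-6)|, |17 - (-14)|, |11 - (-14)|, |15 - (-2)|) = max(20, 20, 20, 0, 31, 25, 17) = 31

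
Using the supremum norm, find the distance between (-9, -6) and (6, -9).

max(|x_i - y_i|) = max(|-9 - 6|, |-6 - (-9)|) = max(15, 3) = 15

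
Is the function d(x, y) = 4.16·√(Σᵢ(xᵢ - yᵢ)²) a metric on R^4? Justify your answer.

Yes. The L2 (Euclidean) norm induces a metric on R^4, and multiplying a metric by a positive constant 4.16 > 0 preserves all four axioms: non-negativity (4.16·||x-y|| ≥ 0), identity (4.16·||x-y|| = 0 ⟺ ||x-y|| = 0 ⟺ x = y), symmetry (||x-y|| = ||y-x||), and the triangle inequality (4.16·||x-z|| ≤ 4.16·||x-y|| + 4.16·||y-z||). So d is a metric.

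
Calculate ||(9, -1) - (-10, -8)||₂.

√(Σ(x_i - y_i)²) = √((9 - (-10))² + (-1 - (-8))²)
= √(19² + 7²) = √(361 + 49) = √410 ≈ 20.2485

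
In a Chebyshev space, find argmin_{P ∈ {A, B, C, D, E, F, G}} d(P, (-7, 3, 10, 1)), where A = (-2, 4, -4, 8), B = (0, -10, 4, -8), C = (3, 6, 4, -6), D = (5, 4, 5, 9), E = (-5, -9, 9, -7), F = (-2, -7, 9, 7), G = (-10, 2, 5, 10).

Distances: d(A) = 14, d(B) = 13, d(C) = 10, d(D) = 12, d(E) = 12, d(F) = 10, d(G) = 9. Nearest: G = (-10, 2, 5, 10) with distance 9.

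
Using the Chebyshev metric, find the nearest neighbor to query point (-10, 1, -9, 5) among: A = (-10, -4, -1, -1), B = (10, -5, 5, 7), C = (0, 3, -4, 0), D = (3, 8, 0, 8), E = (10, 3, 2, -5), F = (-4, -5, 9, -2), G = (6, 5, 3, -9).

Distances: d(A) = 8, d(B) = 20, d(C) = 10, d(D) = 13, d(E) = 20, d(F) = 18, d(G) = 16. Nearest: A = (-10, -4, -1, -1) with distance 8.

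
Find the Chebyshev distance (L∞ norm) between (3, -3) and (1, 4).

max(|x_i - y_i|) = max(|3 - 1|, |-3 - 4|) = max(2, 7) = 7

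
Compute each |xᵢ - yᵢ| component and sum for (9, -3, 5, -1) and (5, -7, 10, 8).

Σ|x_i - y_i| = |9 - 5| + |-3 - (-7)| + |5 - 10| + |-1 - 8| = 4 + 4 + 5 + 9 = 22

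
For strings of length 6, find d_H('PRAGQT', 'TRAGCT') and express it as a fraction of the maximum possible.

Differing positions: 1, 5. Hamming distance = 2. The maximum possible Hamming distance for length-6 strings is 6, so d_H/6 = 2/6 ≈ 0.3333.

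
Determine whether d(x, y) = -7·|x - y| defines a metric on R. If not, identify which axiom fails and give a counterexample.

No. With c = -7 < 0, d fails non-negativity: d(3, 12) = -7·|3 - 12| = -7·9 = -63 < 0.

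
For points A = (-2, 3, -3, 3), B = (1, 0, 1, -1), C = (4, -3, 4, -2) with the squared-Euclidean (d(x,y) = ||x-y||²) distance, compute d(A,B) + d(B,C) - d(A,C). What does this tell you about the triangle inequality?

d(A,B) = 3² + 3² + 4² + 4² = 50, d(B,C) = 3² + 3² + 3² + 1² = 28, d(A,C) = 6² + 6² + 7² + 5² = 146.
d(A,B) + d(B,C) - d(A,C) = 50 + 28 - 146 = 78 - 146 = -68. This is < 0, so the triangle inequality FAILS for these points (squared-Euclidean is not a metric).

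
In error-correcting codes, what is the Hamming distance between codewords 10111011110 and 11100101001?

Differing positions: 2, 4, 5, 6, 7, 9, 10, 11. Hamming distance = 8.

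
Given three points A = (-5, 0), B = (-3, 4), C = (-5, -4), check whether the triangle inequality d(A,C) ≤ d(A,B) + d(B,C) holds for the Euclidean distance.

d(A,B) = √(2² + 4²) = √20 ≈ 4.4721, d(B,C) = √(2² + 8²) = √68 ≈ 8.2462, d(A,C) = √(0² + 4²) = √16 = 4.
d(A,C) = 4 ≤ 4.4721 + 8.2462 = 12.7183. Triangle inequality is satisfied.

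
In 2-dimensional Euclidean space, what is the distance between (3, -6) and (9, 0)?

√(Σ(x_i - y_i)²) = √((3 - 9)² + (-6 - 0)²)
= √((-6)² + (-6)²) = √(36 + 36) = √72 ≈ 8.4853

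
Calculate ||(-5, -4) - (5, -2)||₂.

√(Σ(x_i - y_i)²) = √((-5 - 5)² + (-4 - (-2))²)
= √((-10)² + (-2)²) = √(100 + 4) = √104 ≈ 10.198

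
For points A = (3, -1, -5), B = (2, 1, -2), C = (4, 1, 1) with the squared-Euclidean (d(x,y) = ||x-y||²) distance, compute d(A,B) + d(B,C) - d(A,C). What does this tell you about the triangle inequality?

d(A,B) = 1² + 2² + 3² = 14, d(B,C) = 2² + 0² + 3² = 13, d(A,C) = 1² + 2² + 6² = 41.
d(A,B) + d(B,C) - d(A,C) = 14 + 13 - 41 = 27 - 41 = -14. This is < 0, so the triangle inequality FAILS for these points (squared-Euclidean is not a metric).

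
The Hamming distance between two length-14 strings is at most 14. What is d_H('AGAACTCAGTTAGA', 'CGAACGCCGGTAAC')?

Differing positions: 1, 6, 8, 10, 13, 14. Hamming distance = 6. The maximum possible Hamming distance for length-14 strings is 14, so d_H/14 = 6/14 ≈ 0.4286.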